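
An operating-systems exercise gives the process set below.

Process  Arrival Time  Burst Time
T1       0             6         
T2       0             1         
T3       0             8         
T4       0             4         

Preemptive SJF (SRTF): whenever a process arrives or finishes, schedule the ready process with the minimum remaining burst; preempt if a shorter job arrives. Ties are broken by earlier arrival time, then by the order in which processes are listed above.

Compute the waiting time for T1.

5

Timeline: | T2 0-1 | T4 1-5 | T1 5-11 | T3 11-19 |
Completion: T1=11  T2=1  T3=19  T4=5
Waiting(T1) = turnaround − burst = 11 − 6 = 5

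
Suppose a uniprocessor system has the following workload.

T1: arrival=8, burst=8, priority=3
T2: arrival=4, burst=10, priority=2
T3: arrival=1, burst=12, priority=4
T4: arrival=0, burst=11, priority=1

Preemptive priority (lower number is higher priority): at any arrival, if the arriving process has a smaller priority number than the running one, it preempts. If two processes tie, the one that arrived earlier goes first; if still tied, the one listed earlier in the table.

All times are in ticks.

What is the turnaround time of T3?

Timeline: | T4 0-11 | T2 11-21 | T1 21-29 | T3 29-41 |
Completion: T1=29  T2=21  T3=41  T4=11
Turnaround (C−A): T1=21  T2=17  T3=40  T4=11
Turnaround(T3) = completion − arrival = 41 − 1 = 40

40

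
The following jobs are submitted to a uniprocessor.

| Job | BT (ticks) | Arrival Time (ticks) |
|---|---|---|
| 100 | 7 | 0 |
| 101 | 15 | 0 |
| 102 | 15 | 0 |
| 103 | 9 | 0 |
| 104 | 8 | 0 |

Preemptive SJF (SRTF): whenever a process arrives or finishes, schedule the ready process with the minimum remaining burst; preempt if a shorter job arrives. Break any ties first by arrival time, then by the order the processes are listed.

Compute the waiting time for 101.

24

Schedule: | 100 0-7 | 104 7-15 | 103 15-24 | 101 24-39 | 102 39-54 |
Completion: 100=7  101=39  102=54  103=24  104=15
Turnaround (C−A): 100=7  101=39  102=54  103=24  104=15
Waiting(101) = turnaround − burst = 39 − 15 = 24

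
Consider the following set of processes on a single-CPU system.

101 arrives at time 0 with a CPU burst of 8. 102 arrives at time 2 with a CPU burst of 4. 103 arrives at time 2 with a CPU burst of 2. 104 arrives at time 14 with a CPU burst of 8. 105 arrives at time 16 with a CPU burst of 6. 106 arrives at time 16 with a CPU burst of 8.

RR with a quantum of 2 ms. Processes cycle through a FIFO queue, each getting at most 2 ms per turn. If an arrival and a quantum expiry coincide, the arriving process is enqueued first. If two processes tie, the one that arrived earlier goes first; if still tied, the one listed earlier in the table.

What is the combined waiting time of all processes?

Gantt: | 101 0-2 | 102 2-4 | 103 4-6 | 101 6-8 | 102 8-10 | 101 10-14 | 104 14-16 | 105 16-18 | 106 18-20 | 104 20-22 | 105 22-24 | 106 24-26 | 104 26-28 | 105 28-30 | 106 30-32 | 104 32-34 | 106 34-36 |
Completion: 101=14  102=10  103=6  104=34  105=30  106=36
Waiting = turnaround − burst: 101=6, 102=4, 103=2, 104=12, 105=8, 106=12
Total waiting = 6 + 4 + 2 + 12 + 8 + 12 = 44

44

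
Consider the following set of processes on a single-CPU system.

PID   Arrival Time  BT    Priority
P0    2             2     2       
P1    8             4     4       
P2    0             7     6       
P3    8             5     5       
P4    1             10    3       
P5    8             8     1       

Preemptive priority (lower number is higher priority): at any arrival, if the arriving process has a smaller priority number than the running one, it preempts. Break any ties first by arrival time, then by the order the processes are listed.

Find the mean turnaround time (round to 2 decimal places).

17.50

Timeline: | P2 0-1 | P4 1-2 | P0 2-4 | P4 4-8 | P5 8-16 | P4 16-21 | P1 21-25 | P3 25-30 | P2 30-36 |
Completion: P0=4  P1=25  P2=36  P3=30  P4=21  P5=16
Turnaround (C−A): P0=2  P1=17  P2=36  P3=22  P4=20  P5=8
Turnaround times: P0=2, P1=17, P2=36, P3=22, P4=20, P5=8
Average turnaround = (2+17+36+22+20+8) / 6 = 105/6 = 17.50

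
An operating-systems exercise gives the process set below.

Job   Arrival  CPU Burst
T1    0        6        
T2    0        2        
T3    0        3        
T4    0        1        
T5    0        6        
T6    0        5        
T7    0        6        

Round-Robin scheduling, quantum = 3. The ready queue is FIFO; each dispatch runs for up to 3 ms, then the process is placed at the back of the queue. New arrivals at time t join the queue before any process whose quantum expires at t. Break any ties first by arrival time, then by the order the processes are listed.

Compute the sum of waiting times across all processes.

93

Gantt: | T1 0-3 | T2 3-5 | T3 5-8 | T4 8-9 | T5 9-12 | T6 12-15 | T7 15-18 | T1 18-21 | T5 21-24 | T6 24-26 | T7 26-29 |
Completion: T1=21  T2=5  T3=8  T4=9  T5=24  T6=26  T7=29
Turnaround (C−A): T1=21  T2=5  T3=8  T4=9  T5=24  T6=26  T7=29
Waiting = turnaround − burst: T1=15, T2=3, T3=5, T4=8, T5=18, T6=21, T7=23
Total waiting = 15 + 3 + 5 + 8 + 18 + 21 + 23 = 93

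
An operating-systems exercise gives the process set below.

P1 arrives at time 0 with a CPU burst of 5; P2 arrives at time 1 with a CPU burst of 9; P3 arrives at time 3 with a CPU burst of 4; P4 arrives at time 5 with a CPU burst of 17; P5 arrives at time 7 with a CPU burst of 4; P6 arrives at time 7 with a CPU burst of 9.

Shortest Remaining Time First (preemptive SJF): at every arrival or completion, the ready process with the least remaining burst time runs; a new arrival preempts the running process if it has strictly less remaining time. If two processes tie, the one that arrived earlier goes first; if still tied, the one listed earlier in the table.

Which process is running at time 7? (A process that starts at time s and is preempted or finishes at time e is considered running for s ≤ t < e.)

Timeline: | P1 0-5 | P3 5-9 | P5 9-13 | P2 13-22 | P6 22-31 | P4 31-48 |
Completion: P1=5  P2=22  P3=9  P4=48  P5=13  P6=31
Turnaround (C−A): P1=5  P2=21  P3=6  P4=43  P5=6  P6=24

P3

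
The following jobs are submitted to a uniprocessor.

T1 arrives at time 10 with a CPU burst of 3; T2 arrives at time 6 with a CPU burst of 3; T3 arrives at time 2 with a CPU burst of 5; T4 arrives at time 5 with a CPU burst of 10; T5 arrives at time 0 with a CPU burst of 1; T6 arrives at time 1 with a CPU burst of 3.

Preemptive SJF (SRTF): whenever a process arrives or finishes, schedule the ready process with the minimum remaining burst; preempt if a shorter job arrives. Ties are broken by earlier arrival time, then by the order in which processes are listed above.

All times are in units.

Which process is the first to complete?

T5

Gantt: | T5 0-1 | T6 1-4 | T3 4-9 | T2 9-12 | T1 12-15 | T4 15-25 |
Completion: T1=15  T2=12  T3=9  T4=25  T5=1  T6=4
Turnaround (C−A): T1=5  T2=6  T3=7  T4=20  T5=1  T6=3
Finish order: T5 → T6 → T3 → T2 → T1 → T4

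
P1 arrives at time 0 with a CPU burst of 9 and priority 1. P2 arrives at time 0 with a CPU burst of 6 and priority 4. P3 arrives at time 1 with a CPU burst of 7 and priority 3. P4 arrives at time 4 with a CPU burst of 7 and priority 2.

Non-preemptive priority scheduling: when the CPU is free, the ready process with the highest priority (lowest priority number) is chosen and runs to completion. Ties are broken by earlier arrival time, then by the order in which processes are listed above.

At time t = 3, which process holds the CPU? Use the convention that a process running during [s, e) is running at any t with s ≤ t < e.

Schedule: | P1 0-9 | P4 9-16 | P3 16-23 | P2 23-29 |
Completion: P1=9  P2=29  P3=23  P4=16

P1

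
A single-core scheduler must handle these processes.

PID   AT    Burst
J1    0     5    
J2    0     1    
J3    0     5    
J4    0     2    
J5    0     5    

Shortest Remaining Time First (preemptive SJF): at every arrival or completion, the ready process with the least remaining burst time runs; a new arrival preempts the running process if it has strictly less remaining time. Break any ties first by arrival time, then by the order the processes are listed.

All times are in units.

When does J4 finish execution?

Timeline: | J2 0-1 | J4 1-3 | J1 3-8 | J3 8-13 | J5 13-18 |
Completion: J1=8  J2=1  J3=13  J4=3  J5=18

3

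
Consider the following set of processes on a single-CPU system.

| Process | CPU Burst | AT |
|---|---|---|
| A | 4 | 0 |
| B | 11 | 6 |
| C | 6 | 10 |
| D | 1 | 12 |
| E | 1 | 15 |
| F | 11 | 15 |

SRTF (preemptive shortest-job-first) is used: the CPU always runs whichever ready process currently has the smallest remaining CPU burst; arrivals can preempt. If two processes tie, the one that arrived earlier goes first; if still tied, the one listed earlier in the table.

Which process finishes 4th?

Gantt: | A 0-4 | idle 4-6 | B 6-10 | C 10-12 | D 12-13 | C 13-15 | E 15-16 | C 16-18 | B 18-25 | F 25-36 |
Completion: A=4  B=25  C=18  D=13  E=16  F=36
Turnaround (C−A): A=4  B=19  C=8  D=1  E=1  F=21
Finish order: A → D → E → C → B → F

C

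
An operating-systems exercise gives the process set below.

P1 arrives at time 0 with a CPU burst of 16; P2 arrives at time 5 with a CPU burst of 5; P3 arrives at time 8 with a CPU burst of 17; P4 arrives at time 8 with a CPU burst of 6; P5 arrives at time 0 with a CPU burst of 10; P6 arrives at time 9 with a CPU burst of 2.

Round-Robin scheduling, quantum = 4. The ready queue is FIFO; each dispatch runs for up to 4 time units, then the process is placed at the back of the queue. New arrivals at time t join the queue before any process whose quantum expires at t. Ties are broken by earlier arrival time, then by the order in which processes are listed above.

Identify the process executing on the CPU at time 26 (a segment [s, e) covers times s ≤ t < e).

P5

Gantt: | P1 0-4 | P5 4-8 | P1 8-12 | P2 12-16 | P3 16-20 | P4 20-24 | P5 24-28 | P6 28-30 | P1 30-34 | P2 34-35 | P3 35-39 | P4 39-41 | P5 41-43 | P1 43-47 | P3 47-56 |
Completion: P1=47  P2=35  P3=56  P4=41  P5=43  P6=30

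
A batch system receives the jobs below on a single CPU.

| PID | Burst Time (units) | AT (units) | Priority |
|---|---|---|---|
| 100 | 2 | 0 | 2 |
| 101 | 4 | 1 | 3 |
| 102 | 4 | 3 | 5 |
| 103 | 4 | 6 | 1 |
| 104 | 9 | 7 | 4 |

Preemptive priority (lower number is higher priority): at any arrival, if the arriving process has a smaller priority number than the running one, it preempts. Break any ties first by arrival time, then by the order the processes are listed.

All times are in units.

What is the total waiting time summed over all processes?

20

Timeline: | 100 0-2 | 101 2-6 | 103 6-10 | 104 10-19 | 102 19-23 |
Completion: 100=2  101=6  102=23  103=10  104=19
Turnaround (C−A): 100=2  101=5  102=20  103=4  104=12
Waiting = turnaround − burst: 100=0, 101=1, 102=16, 103=0, 104=3
Total waiting = 0 + 1 + 16 + 0 + 3 = 20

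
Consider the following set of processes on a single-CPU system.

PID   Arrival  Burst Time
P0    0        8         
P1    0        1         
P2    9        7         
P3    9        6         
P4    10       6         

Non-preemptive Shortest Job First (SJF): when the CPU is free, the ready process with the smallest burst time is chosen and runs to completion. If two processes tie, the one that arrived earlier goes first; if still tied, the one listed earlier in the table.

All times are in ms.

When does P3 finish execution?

15

Schedule: | P1 0-1 | P0 1-9 | P3 9-15 | P4 15-21 | P2 21-28 |
Completion: P0=9  P1=1  P2=28  P3=15  P4=21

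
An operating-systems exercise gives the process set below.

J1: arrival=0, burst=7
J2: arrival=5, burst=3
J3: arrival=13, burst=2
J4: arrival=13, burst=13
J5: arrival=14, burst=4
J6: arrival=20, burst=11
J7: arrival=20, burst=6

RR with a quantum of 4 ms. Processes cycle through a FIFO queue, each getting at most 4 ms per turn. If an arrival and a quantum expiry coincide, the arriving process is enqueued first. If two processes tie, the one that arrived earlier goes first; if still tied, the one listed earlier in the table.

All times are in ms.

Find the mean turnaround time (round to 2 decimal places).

Gantt: | J1 0-7 | J2 7-10 | idle 10-13 | J3 13-15 | J4 15-19 | J5 19-23 | J4 23-27 | J6 27-31 | J7 31-35 | J4 35-39 | J6 39-43 | J7 43-45 | J4 45-46 | J6 46-49 |
Completion: J1=7  J2=10  J3=15  J4=46  J5=23  J6=49  J7=45
Turnaround (C−A): J1=7  J2=5  J3=2  J4=33  J5=9  J6=29  J7=25
Turnaround times: J1=7, J2=5, J3=2, J4=33, J5=9, J6=29, J7=25
Average turnaround = (7+5+2+33+9+29+25) / 7 = 110/7 = 15.71

15.71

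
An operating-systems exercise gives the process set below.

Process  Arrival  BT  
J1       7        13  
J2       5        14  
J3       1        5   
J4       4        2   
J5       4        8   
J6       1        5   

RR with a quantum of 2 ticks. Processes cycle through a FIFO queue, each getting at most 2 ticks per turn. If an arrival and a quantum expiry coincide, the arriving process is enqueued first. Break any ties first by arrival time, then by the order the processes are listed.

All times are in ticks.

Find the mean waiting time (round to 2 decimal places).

Schedule: | idle 0-1 | J3 1-3 | J6 3-5 | J3 5-7 | J4 7-9 | J5 9-11 | J2 11-13 | J6 13-15 | J1 15-17 | J3 17-18 | J5 18-20 | J2 20-22 | J6 22-23 | J1 23-25 | J5 25-27 | J2 27-29 | J1 29-31 | J5 31-33 | J2 33-35 | J1 35-37 | J2 37-39 | J1 39-41 | J2 41-43 | J1 43-45 | J2 45-47 | J1 47-48 |
Completion: J1=48  J2=47  J3=18  J4=9  J5=33  J6=23
Waiting times: J1=28, J2=28, J3=12, J4=3, J5=21, J6=17
Average waiting = (28+28+12+3+21+17) / 6 = 109/6 = 18.17

18.17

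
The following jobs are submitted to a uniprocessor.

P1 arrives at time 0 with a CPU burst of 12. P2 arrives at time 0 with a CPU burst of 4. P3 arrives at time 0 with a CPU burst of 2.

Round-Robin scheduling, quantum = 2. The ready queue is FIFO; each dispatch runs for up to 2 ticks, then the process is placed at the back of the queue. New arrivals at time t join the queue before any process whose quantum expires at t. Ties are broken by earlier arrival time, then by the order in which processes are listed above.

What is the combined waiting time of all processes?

16

Gantt: | P1 0-2 | P2 2-4 | P3 4-6 | P1 6-8 | P2 8-10 | P1 10-18 |
Completion: P1=18  P2=10  P3=6
Waiting = turnaround − burst: P1=6, P2=6, P3=4
Total waiting = 6 + 6 + 4 = 16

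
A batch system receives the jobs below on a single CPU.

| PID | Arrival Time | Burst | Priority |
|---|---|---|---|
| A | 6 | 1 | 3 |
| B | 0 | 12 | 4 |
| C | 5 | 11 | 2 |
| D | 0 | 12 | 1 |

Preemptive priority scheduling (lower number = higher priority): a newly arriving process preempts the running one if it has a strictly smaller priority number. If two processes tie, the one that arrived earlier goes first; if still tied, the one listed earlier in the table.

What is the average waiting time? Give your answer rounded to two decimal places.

12.00

Timeline: | D 0-12 | C 12-23 | A 23-24 | B 24-36 |
Completion: A=24  B=36  C=23  D=12
Turnaround (C−A): A=18  B=36  C=18  D=12
Waiting times: A=17, B=24, C=7, D=0
Average waiting = (17+24+7+0) / 4 = 48/4 = 12.00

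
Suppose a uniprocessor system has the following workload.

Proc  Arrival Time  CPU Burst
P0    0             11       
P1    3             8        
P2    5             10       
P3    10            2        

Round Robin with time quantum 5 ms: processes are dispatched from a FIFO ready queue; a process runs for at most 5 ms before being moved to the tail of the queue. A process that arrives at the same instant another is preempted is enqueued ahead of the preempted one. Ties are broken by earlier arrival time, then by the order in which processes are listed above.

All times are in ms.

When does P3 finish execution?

Schedule: | P0 0-5 | P1 5-10 | P2 10-15 | P0 15-20 | P3 20-22 | P1 22-25 | P2 25-30 | P0 30-31 |
Completion: P0=31  P1=25  P2=30  P3=22

22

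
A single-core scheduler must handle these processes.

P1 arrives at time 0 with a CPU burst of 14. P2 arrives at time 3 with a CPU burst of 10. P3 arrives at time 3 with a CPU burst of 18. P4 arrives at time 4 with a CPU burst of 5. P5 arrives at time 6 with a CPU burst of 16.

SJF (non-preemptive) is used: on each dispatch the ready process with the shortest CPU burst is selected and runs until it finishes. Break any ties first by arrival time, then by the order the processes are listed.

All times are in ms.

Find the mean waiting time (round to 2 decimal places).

18.20

Schedule: | P1 0-14 | P4 14-19 | P2 19-29 | P5 29-45 | P3 45-63 |
Completion: P1=14  P2=29  P3=63  P4=19  P5=45
Waiting times: P1=0, P2=16, P3=42, P4=10, P5=23
Average waiting = (0+16+42+10+23) / 5 = 91/5 = 18.20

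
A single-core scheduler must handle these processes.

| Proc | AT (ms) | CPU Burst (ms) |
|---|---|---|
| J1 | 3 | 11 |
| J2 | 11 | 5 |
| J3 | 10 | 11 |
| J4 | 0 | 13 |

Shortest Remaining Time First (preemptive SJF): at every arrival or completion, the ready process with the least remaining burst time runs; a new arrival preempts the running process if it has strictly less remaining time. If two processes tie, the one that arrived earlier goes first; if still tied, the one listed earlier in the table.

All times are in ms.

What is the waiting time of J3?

19

Gantt: | J4 0-13 | J2 13-18 | J1 18-29 | J3 29-40 |
Completion: J1=29  J2=18  J3=40  J4=13
Waiting(J3) = turnaround − burst = 30 − 11 = 19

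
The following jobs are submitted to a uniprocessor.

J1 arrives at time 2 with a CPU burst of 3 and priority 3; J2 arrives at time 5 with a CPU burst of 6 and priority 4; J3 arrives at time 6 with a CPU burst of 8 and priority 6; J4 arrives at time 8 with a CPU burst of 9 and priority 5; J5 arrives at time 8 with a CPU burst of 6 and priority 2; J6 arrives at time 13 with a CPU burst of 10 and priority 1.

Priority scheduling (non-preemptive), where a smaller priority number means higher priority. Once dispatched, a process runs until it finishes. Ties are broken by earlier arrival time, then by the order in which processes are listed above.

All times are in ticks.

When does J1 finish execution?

5

Schedule: | idle 0-2 | J1 2-5 | J2 5-11 | J5 11-17 | J6 17-27 | J4 27-36 | J3 36-44 |
Completion: J1=5  J2=11  J3=44  J4=36  J5=17  J6=27
Turnaround (C−A): J1=3  J2=6  J3=38  J4=28  J5=9  J6=14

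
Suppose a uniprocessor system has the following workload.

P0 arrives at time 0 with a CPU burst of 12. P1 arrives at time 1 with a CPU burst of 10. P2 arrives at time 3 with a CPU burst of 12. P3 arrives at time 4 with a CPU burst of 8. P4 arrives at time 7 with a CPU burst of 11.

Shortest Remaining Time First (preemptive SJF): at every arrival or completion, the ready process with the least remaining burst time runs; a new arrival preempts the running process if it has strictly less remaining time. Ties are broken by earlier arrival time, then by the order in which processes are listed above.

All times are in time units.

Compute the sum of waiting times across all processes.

Timeline: | P0 0-1 | P1 1-11 | P3 11-19 | P0 19-30 | P4 30-41 | P2 41-53 |
Completion: P0=30  P1=11  P2=53  P3=19  P4=41
Turnaround (C−A): P0=30  P1=10  P2=50  P3=15  P4=34
Waiting = turnaround − burst: P0=18, P1=0, P2=38, P3=7, P4=23
Total waiting = 18 + 0 + 38 + 7 + 23 = 86

86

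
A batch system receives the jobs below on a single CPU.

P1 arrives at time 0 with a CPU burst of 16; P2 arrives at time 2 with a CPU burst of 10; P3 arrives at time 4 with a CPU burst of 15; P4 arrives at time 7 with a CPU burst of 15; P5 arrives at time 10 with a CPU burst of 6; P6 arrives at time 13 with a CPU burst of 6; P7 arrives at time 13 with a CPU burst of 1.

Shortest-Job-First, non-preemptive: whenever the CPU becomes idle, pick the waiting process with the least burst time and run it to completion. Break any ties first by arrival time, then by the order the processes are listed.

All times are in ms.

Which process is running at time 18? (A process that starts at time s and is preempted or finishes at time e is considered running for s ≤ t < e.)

Timeline: | P1 0-16 | P7 16-17 | P5 17-23 | P6 23-29 | P2 29-39 | P3 39-54 | P4 54-69 |
Completion: P1=16  P2=39  P3=54  P4=69  P5=23  P6=29  P7=17

P5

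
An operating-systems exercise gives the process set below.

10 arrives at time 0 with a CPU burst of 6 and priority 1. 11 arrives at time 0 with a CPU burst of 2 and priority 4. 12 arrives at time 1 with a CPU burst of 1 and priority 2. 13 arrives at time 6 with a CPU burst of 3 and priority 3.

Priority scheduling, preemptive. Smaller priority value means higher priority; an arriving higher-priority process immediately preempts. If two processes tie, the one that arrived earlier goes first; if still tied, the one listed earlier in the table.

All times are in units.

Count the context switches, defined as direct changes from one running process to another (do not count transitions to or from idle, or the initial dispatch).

3

Timeline: | 10 0-6 | 12 6-7 | 13 7-10 | 11 10-12 |
Completion: 10=6  11=12  12=7  13=10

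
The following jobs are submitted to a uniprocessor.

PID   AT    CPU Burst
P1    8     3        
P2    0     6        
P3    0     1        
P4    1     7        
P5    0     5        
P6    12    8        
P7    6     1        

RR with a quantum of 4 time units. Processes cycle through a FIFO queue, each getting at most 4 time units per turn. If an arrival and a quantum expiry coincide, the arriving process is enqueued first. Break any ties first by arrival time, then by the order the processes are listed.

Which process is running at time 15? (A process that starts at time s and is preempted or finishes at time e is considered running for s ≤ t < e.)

P7

Gantt: | P2 0-4 | P3 4-5 | P5 5-9 | P4 9-13 | P2 13-15 | P7 15-16 | P1 16-19 | P5 19-20 | P6 20-24 | P4 24-27 | P6 27-31 |
Completion: P1=19  P2=15  P3=5  P4=27  P5=20  P6=31  P7=16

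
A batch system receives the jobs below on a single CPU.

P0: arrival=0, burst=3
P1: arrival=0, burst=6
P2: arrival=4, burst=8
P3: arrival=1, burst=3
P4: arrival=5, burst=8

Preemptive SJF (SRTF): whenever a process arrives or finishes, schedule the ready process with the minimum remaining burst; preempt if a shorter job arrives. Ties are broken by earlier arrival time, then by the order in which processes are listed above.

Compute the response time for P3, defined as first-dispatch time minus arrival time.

Timeline: | P0 0-3 | P3 3-6 | P1 6-12 | P2 12-20 | P4 20-28 |
Completion: P0=3  P1=12  P2=20  P3=6  P4=28
Turnaround (C−A): P0=3  P1=12  P2=16  P3=5  P4=23
Response(P3) = first start − arrival = 3 − 1 = 2

2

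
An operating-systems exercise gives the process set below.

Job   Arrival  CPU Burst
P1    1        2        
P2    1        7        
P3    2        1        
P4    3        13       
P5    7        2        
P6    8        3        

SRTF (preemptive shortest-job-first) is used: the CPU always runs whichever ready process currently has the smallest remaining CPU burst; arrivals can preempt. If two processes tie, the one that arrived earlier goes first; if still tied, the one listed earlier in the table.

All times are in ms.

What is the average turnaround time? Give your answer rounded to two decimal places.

Schedule: | idle 0-1 | P1 1-3 | P3 3-4 | P2 4-7 | P5 7-9 | P6 9-12 | P2 12-16 | P4 16-29 |
Completion: P1=3  P2=16  P3=4  P4=29  P5=9  P6=12
Turnaround (C−A): P1=2  P2=15  P3=2  P4=26  P5=2  P6=4
Turnaround times: P1=2, P2=15, P3=2, P4=26, P5=2, P6=4
Average turnaround = (2+15+2+26+2+4) / 6 = 51/6 = 8.50

8.50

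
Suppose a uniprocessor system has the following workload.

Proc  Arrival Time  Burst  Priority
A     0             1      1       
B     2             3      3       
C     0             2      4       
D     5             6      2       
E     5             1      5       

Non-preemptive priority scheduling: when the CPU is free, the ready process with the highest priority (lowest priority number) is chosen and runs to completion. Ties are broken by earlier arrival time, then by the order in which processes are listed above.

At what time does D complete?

Schedule: | A 0-1 | C 1-3 | B 3-6 | D 6-12 | E 12-13 |
Completion: A=1  B=6  C=3  D=12  E=13
Turnaround (C−A): A=1  B=4  C=3  D=7  E=8

12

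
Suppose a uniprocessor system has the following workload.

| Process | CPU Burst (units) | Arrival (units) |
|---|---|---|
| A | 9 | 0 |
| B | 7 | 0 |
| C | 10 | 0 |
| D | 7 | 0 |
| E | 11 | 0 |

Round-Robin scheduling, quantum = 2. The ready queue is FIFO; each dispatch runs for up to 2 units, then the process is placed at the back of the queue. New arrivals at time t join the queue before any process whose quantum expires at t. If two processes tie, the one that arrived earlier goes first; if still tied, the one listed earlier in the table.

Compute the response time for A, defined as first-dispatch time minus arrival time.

Schedule: | A 0-2 | B 2-4 | C 4-6 | D 6-8 | E 8-10 | A 10-12 | B 12-14 | C 14-16 | D 16-18 | E 18-20 | A 20-22 | B 22-24 | C 24-26 | D 26-28 | E 28-30 | A 30-32 | B 32-33 | C 33-35 | D 35-36 | E 36-38 | A 38-39 | C 39-41 | E 41-44 |
Completion: A=39  B=33  C=41  D=36  E=44
Turnaround (C−A): A=39  B=33  C=41  D=36  E=44
Response(A) = first start − arrival = 0 − 0 = 0

0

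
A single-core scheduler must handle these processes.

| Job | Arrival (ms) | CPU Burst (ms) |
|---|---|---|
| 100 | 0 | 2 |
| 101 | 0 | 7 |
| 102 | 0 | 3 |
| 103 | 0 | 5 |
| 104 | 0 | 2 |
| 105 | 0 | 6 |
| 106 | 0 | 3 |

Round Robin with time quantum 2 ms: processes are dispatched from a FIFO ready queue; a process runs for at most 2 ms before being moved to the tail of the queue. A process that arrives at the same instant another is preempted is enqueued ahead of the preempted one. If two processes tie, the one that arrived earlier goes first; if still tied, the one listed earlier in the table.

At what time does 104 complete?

10

Timeline: | 100 0-2 | 101 2-4 | 102 4-6 | 103 6-8 | 104 8-10 | 105 10-12 | 106 12-14 | 101 14-16 | 102 16-17 | 103 17-19 | 105 19-21 | 106 21-22 | 101 22-24 | 103 24-25 | 105 25-27 | 101 27-28 |
Completion: 100=2  101=28  102=17  103=25  104=10  105=27  106=22
Turnaround (C−A): 100=2  101=28  102=17  103=25  104=10  105=27  106=22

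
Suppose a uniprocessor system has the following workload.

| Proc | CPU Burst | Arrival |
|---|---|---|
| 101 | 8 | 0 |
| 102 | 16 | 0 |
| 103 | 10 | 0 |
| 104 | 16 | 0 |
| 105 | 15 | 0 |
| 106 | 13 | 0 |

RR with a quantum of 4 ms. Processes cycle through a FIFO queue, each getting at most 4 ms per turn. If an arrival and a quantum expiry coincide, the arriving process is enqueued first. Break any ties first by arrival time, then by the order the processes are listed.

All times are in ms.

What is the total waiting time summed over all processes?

303

Gantt: | 101 0-4 | 102 4-8 | 103 8-12 | 104 12-16 | 105 16-20 | 106 20-24 | 101 24-28 | 102 28-32 | 103 32-36 | 104 36-40 | 105 40-44 | 106 44-48 | 102 48-52 | 103 52-54 | 104 54-58 | 105 58-62 | 106 62-66 | 102 66-70 | 104 70-74 | 105 74-77 | 106 77-78 |
Completion: 101=28  102=70  103=54  104=74  105=77  106=78
Turnaround (C−A): 101=28  102=70  103=54  104=74  105=77  106=78
Waiting = turnaround − burst: 101=20, 102=54, 103=44, 104=58, 105=62, 106=65
Total waiting = 20 + 54 + 44 + 58 + 62 + 65 = 303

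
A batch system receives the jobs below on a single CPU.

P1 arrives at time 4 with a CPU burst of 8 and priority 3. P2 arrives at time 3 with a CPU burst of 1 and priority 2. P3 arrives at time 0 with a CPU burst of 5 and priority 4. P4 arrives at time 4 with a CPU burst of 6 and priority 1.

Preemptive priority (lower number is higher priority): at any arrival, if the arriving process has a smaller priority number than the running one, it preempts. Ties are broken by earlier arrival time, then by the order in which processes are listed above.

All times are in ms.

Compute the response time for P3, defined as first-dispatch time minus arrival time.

Timeline: | P3 0-3 | P2 3-4 | P4 4-10 | P1 10-18 | P3 18-20 |
Completion: P1=18  P2=4  P3=20  P4=10
Turnaround (C−A): P1=14  P2=1  P3=20  P4=6
Response(P3) = first start − arrival = 0 − 0 = 0

0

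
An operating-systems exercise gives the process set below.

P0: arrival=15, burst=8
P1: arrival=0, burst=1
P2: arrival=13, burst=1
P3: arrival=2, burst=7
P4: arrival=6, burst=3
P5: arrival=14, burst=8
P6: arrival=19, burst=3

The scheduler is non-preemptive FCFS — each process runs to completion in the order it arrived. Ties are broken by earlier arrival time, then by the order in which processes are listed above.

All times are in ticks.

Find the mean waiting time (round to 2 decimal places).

Timeline: | P1 0-1 | idle 1-2 | P3 2-9 | P4 9-12 | idle 12-13 | P2 13-14 | P5 14-22 | P0 22-30 | P6 30-33 |
Completion: P0=30  P1=1  P2=14  P3=9  P4=12  P5=22  P6=33
Turnaround (C−A): P0=15  P1=1  P2=1  P3=7  P4=6  P5=8  P6=14
Waiting times: P0=7, P1=0, P2=0, P3=0, P4=3, P5=0, P6=11
Average waiting = (7+0+0+0+3+0+11) / 7 = 21/7 = 3.00

3.00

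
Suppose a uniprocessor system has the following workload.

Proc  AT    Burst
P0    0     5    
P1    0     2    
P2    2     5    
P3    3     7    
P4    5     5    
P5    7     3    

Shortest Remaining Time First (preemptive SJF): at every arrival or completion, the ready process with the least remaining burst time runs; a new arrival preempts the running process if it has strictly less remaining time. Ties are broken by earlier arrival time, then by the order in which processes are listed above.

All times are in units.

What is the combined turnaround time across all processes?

Schedule: | P1 0-2 | P0 2-7 | P5 7-10 | P2 10-15 | P4 15-20 | P3 20-27 |
Completion: P0=7  P1=2  P2=15  P3=27  P4=20  P5=10
Turnaround = completion − arrival: P0=7, P1=2, P2=13, P3=24, P4=15, P5=3
Total turnaround = 7 + 2 + 13 + 24 + 15 + 3 = 64

64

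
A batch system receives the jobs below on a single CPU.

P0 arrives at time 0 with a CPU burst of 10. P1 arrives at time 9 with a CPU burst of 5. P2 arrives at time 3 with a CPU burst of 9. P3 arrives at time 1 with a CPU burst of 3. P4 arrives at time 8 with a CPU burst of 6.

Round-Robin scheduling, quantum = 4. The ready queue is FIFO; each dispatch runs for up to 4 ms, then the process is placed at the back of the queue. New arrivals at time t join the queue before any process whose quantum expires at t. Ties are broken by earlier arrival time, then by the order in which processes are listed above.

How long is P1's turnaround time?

23

Gantt: | P0 0-4 | P3 4-7 | P2 7-11 | P0 11-15 | P4 15-19 | P1 19-23 | P2 23-27 | P0 27-29 | P4 29-31 | P1 31-32 | P2 32-33 |
Completion: P0=29  P1=32  P2=33  P3=7  P4=31
Turnaround (C−A): P0=29  P1=23  P2=30  P3=6  P4=23
Turnaround(P1) = completion − arrival = 32 − 9 = 23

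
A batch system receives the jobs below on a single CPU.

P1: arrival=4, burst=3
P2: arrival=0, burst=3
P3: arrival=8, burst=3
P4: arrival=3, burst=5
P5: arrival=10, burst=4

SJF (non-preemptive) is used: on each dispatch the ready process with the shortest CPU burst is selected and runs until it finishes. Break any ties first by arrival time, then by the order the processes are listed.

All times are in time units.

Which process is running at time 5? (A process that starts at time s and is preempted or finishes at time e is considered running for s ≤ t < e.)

Timeline: | P2 0-3 | P4 3-8 | P1 8-11 | P3 11-14 | P5 14-18 |
Completion: P1=11  P2=3  P3=14  P4=8  P5=18
Turnaround (C−A): P1=7  P2=3  P3=6  P4=5  P5=8

P4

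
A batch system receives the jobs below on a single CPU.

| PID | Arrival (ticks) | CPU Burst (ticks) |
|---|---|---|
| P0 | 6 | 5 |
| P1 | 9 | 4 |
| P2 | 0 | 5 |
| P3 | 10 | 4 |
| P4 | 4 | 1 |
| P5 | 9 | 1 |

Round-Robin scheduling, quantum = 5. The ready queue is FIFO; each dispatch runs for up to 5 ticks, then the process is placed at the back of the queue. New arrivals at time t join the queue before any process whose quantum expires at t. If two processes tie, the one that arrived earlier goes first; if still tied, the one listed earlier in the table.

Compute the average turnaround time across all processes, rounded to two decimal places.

5.83

Gantt: | P2 0-5 | P4 5-6 | P0 6-11 | P1 11-15 | P5 15-16 | P3 16-20 |
Completion: P0=11  P1=15  P2=5  P3=20  P4=6  P5=16
Turnaround (C−A): P0=5  P1=6  P2=5  P3=10  P4=2  P5=7
Turnaround times: P0=5, P1=6, P2=5, P3=10, P4=2, P5=7
Average turnaround = (5+6+5+10+2+7) / 6 = 35/6 = 5.83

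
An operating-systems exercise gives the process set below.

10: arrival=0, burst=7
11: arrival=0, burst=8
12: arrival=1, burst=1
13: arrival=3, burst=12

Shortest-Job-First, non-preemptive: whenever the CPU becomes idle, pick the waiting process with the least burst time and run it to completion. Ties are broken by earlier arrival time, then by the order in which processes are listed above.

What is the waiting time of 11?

Gantt: | 10 0-7 | 12 7-8 | 11 8-16 | 13 16-28 |
Completion: 10=7  11=16  12=8  13=28
Turnaround (C−A): 10=7  11=16  12=7  13=25
Waiting(11) = turnaround − burst = 16 − 8 = 8

8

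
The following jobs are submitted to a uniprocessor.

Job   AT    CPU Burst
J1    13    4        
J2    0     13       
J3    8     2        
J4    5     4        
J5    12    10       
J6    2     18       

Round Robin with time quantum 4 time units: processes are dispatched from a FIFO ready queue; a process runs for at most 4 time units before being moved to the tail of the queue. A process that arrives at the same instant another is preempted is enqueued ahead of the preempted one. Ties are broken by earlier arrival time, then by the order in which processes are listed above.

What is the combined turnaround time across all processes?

171

Gantt: | J2 0-4 | J6 4-8 | J2 8-12 | J4 12-16 | J3 16-18 | J6 18-22 | J5 22-26 | J2 26-30 | J1 30-34 | J6 34-38 | J5 38-42 | J2 42-43 | J6 43-47 | J5 47-49 | J6 49-51 |
Completion: J1=34  J2=43  J3=18  J4=16  J5=49  J6=51
Turnaround = completion − arrival: J1=21, J2=43, J3=10, J4=11, J5=37, J6=49
Total turnaround = 21 + 43 + 10 + 11 + 37 + 49 = 171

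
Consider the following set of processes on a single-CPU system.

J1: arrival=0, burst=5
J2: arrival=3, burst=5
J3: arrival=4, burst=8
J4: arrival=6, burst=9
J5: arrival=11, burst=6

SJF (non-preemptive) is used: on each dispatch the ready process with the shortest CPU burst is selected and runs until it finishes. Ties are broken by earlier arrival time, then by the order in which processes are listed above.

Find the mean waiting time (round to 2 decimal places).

6.60

Schedule: | J1 0-5 | J2 5-10 | J3 10-18 | J5 18-24 | J4 24-33 |
Completion: J1=5  J2=10  J3=18  J4=33  J5=24
Waiting times: J1=0, J2=2, J3=6, J4=18, J5=7
Average waiting = (0+2+6+18+7) / 5 = 33/5 = 6.60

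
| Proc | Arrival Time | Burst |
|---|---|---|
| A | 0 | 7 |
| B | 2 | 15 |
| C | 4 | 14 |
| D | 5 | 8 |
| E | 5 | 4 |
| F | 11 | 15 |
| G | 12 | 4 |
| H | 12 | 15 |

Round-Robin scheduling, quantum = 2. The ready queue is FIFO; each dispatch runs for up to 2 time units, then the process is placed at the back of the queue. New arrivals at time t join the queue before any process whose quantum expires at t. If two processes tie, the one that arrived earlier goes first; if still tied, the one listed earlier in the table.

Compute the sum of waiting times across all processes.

Timeline: | A 0-2 | B 2-4 | A 4-6 | C 6-8 | B 8-10 | D 10-12 | E 12-14 | A 14-16 | C 16-18 | B 18-20 | F 20-22 | G 22-24 | H 24-26 | D 26-28 | E 28-30 | A 30-31 | C 31-33 | B 33-35 | F 35-37 | G 37-39 | H 39-41 | D 41-43 | C 43-45 | B 45-47 | F 47-49 | H 49-51 | D 51-53 | C 53-55 | B 55-57 | F 57-59 | H 59-61 | C 61-63 | B 63-65 | F 65-67 | H 67-69 | C 69-71 | B 71-72 | F 72-74 | H 74-76 | F 76-78 | H 78-80 | F 80-81 | H 81-82 |
Completion: A=31  B=72  C=71  D=53  E=30  F=81  G=39  H=82
Waiting = turnaround − burst: A=24, B=55, C=53, D=40, E=21, F=55, G=23, H=55
Total waiting = 24 + 55 + 53 + 40 + 21 + 55 + 23 + 55 = 326

326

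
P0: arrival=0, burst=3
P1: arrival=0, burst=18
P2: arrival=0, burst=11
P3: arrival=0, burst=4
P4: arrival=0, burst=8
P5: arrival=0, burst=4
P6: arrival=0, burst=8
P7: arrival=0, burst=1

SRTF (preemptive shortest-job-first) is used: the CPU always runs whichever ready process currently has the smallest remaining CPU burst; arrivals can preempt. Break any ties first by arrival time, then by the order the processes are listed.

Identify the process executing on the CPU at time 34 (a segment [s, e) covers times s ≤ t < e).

P2

Schedule: | P7 0-1 | P0 1-4 | P3 4-8 | P5 8-12 | P4 12-20 | P6 20-28 | P2 28-39 | P1 39-57 |
Completion: P0=4  P1=57  P2=39  P3=8  P4=20  P5=12  P6=28  P7=1
Turnaround (C−A): P0=4  P1=57  P2=39  P3=8  P4=20  P5=12  P6=28  P7=1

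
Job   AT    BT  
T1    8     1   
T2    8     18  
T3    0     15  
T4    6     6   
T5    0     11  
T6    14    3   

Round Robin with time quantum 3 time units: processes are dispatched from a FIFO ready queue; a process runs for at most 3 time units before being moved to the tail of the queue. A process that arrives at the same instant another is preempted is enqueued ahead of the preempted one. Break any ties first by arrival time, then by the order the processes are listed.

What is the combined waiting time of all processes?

117

Gantt: | T3 0-3 | T5 3-6 | T3 6-9 | T4 9-12 | T5 12-15 | T1 15-16 | T2 16-19 | T3 19-22 | T4 22-25 | T6 25-28 | T5 28-31 | T2 31-34 | T3 34-37 | T5 37-39 | T2 39-42 | T3 42-45 | T2 45-54 |
Completion: T1=16  T2=54  T3=45  T4=25  T5=39  T6=28
Waiting = turnaround − burst: T1=7, T2=28, T3=30, T4=13, T5=28, T6=11
Total waiting = 7 + 28 + 30 + 13 + 28 + 11 = 117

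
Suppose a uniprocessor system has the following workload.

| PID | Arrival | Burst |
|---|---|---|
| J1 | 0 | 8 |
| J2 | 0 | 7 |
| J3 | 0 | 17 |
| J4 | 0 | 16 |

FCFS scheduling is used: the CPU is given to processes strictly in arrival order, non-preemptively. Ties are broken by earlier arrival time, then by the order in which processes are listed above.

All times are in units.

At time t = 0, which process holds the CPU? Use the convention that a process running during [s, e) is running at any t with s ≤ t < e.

J1

Gantt: | J1 0-8 | J2 8-15 | J3 15-32 | J4 32-48 |
Completion: J1=8  J2=15  J3=32  J4=48
Turnaround (C−A): J1=8  J2=15  J3=32  J4=48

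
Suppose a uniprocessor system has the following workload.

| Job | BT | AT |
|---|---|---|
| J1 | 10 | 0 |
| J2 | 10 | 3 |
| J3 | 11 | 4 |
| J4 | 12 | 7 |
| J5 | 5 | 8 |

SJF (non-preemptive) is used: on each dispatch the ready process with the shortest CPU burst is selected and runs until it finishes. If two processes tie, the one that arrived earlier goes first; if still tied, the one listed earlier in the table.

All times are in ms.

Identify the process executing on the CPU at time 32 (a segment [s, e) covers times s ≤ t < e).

Schedule: | J1 0-10 | J5 10-15 | J2 15-25 | J3 25-36 | J4 36-48 |
Completion: J1=10  J2=25  J3=36  J4=48  J5=15
Turnaround (C−A): J1=10  J2=22  J3=32  J4=41  J5=7

J3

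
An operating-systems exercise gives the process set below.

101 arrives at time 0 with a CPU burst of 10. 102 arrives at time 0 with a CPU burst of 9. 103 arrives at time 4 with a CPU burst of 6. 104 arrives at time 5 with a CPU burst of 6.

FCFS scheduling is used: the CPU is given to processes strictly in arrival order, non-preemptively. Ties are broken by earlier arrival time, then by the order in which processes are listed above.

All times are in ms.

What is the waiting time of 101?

0

Schedule: | 101 0-10 | 102 10-19 | 103 19-25 | 104 25-31 |
Completion: 101=10  102=19  103=25  104=31
Waiting(101) = turnaround − burst = 10 − 10 = 0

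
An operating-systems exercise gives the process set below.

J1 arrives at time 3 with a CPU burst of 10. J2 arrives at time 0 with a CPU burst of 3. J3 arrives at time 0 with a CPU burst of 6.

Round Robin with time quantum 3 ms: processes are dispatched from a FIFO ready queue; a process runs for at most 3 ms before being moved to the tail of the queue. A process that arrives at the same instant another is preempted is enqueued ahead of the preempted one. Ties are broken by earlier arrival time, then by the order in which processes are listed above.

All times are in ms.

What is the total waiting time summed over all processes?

12

Timeline: | J2 0-3 | J3 3-6 | J1 6-9 | J3 9-12 | J1 12-19 |
Completion: J1=19  J2=3  J3=12
Waiting = turnaround − burst: J1=6, J2=0, J3=6
Total waiting = 6 + 0 + 6 = 12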